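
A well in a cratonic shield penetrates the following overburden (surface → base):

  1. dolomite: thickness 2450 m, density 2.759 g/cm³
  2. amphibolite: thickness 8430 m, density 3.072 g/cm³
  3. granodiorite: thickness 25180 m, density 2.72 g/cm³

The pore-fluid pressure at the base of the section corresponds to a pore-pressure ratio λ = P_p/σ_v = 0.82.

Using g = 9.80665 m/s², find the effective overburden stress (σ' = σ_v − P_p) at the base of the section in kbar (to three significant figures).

Overburden (lithostatic) stress σ_v:
dolomite: 2759 kg/m³ × 9.80665 m/s² × 2450 m = 6.629×10^7 Pa = 66.29 MPa
amphibolite: 3072 kg/m³ × 9.80665 m/s² × 8430 m = 2.540×10^8 Pa = 254.0 MPa
granodiorite: 2720 kg/m³ × 9.80665 m/s² × 25180 m = 6.717×10^8 Pa = 671.7 MPa
Total = 66.29 + 254.0 + 671.7 = 991.90 MPa
Pore pressure P_p = λ·σ_v = 0.82 × 991.9 MPa = 813.4 MPa
Effective stress σ' = σ_v − P_p = 991.9 − 813.4 = 178.54 MPa = 1.7854 kbar

1.79 kbar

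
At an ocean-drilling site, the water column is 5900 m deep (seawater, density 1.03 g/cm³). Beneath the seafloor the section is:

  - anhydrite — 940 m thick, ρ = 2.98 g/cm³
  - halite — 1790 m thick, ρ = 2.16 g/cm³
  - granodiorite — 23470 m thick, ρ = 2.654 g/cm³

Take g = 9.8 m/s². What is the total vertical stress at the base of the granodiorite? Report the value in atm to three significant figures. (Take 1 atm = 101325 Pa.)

7260 atm

seawater: 1030 kg/m³ × 9.8 m/s² × 5900 m = 5.955×10^7 Pa = 587.8 atm
anhydrite: 2980 kg/m³ × 9.8 m/s² × 940 m = 2.745×10^7 Pa = 270.9 atm
halite: 2160 kg/m³ × 9.8 m/s² × 1790 m = 3.789×10^7 Pa = 374.0 atm
granodiorite: 2654 kg/m³ × 9.8 m/s² × 23470 m = 6.104×10^8 Pa = 6025 atm
Total = 587.8 + 270.9 + 374.0 + 6025 = 7257.2 atm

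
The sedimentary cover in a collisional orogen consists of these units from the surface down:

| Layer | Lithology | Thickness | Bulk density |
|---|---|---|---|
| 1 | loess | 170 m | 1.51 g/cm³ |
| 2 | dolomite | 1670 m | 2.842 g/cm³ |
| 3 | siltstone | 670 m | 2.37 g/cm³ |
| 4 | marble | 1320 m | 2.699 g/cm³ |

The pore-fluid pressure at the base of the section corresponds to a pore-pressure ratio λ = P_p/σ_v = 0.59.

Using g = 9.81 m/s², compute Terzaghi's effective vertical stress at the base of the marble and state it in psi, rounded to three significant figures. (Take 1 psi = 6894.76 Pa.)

5920 psi

Overburden (lithostatic) stress σ_v:
loess: 1510 kg/m³ × 9.81 m/s² × 170 m = 2.518×10^6 Pa = 2.518 MPa
dolomite: 2842 kg/m³ × 9.81 m/s² × 1670 m = 4.656×10^7 Pa = 46.56 MPa
siltstone: 2370 kg/m³ × 9.81 m/s² × 670 m = 1.558×10^7 Pa = 15.58 MPa
marble: 2699 kg/m³ × 9.81 m/s² × 1320 m = 3.495×10^7 Pa = 34.95 MPa
Total = 2.518 + 46.56 + 15.58 + 34.95 = 99.605 MPa
Pore pressure P_p = λ·σ_v = 0.59 × 99.61 MPa = 58.77 MPa
Effective stress σ' = σ_v − P_p = 99.61 − 58.77 = 40.838 MPa = 5923.1 psi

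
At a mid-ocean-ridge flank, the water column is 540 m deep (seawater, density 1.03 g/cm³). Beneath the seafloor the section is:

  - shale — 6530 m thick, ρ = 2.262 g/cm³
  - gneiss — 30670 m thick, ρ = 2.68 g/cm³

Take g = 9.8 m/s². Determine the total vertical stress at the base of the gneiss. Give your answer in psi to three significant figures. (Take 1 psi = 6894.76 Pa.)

139000 psi

seawater: 1030 kg/m³ × 9.8 m/s² × 540 m = 5.451×10^6 Pa = 790.6 psi
shale: 2262 kg/m³ × 9.8 m/s² × 6530 m = 1.448×10^8 Pa = 20995 psi
gneiss: 2680 kg/m³ × 9.8 m/s² × 30670 m = 8.055×10^8 Pa = 1.168×10^5 psi
Total = 790.6 + 20995 + 1.168×10^5 = 1.3862×10^5 psi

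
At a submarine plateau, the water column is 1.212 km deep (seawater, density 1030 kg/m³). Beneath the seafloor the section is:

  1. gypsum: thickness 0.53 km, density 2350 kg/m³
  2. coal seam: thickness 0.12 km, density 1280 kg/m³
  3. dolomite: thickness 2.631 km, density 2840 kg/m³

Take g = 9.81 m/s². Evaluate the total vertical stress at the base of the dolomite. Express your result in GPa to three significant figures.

seawater: 1030 kg/m³ × 9.81 m/s² × 1212 m = 1.225×10^7 Pa = 0.01225 GPa
gypsum: 2350 kg/m³ × 9.81 m/s² × 530 m = 1.222×10^7 Pa = 0.01222 GPa
coal seam: 1280 kg/m³ × 9.81 m/s² × 120 m = 1.507×10^6 Pa = 1.507×10^-3 GPa
dolomite: 2840 kg/m³ × 9.81 m/s² × 2631 m = 7.330×10^7 Pa = 0.07330 GPa
Total = 0.01225 + 0.01222 + 1.507×10^-3 + 0.07330 = 0.099272 GPa

0.0993 GPa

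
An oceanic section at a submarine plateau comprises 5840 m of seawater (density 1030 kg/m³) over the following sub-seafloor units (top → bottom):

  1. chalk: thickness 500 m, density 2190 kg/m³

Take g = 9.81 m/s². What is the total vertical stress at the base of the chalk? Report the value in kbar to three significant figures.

0.698 kbar

seawater: 1030 kg/m³ × 9.81 m/s² × 5840 m = 5.901×10^7 Pa = 0.5901 kbar
chalk: 2190 kg/m³ × 9.81 m/s² × 500 m = 1.074×10^7 Pa = 0.1074 kbar
Total = 0.5901 + 0.1074 = 0.69751 kbar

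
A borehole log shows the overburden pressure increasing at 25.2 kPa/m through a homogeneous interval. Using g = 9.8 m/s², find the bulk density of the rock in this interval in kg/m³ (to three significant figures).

ρ = (dP/dz)/g = 25.2 kPa/m / 9.8 m/s² = 25200 Pa/m / 9.8 m/s² = 2571.4 kg/m³

2570 kg/m³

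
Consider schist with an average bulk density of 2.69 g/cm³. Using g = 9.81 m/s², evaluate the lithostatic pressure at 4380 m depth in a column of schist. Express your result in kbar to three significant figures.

1.16 kbar

schist: 2690 kg/m³ × 9.81 m/s² × 4380 m = 1.156×10^8 Pa = 1.156 kbar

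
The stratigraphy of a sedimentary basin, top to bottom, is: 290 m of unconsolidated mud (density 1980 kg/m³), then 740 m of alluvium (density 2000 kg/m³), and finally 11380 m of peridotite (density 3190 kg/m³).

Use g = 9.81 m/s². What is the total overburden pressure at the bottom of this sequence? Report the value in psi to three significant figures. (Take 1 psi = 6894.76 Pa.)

unconsolidated mud: 1980 kg/m³ × 9.81 m/s² × 290 m = 5.633×10^6 Pa = 817.0 psi
alluvium: 2000 kg/m³ × 9.81 m/s² × 740 m = 1.452×10^7 Pa = 2106 psi
peridotite: 3190 kg/m³ × 9.81 m/s² × 11380 m = 3.561×10^8 Pa = 51652 psi
Total = 817.0 + 2106 + 51652 = 54574 psi

54600 psi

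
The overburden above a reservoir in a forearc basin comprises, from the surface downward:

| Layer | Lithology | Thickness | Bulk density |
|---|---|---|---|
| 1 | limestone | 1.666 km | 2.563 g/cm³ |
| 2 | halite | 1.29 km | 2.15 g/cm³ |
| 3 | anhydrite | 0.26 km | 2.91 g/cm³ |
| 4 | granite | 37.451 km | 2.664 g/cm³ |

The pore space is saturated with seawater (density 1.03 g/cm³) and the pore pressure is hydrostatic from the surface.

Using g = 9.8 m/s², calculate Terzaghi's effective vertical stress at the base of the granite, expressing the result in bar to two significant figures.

Overburden (lithostatic) stress σ_v:
limestone: 2563 kg/m³ × 9.8 m/s² × 1666 m = 4.185×10^7 Pa = 41.85 MPa
halite: 2150 kg/m³ × 9.8 m/s² × 1290 m = 2.718×10^7 Pa = 27.18 MPa
anhydrite: 2910 kg/m³ × 9.8 m/s² × 260 m = 7.415×10^6 Pa = 7.415 MPa
granite: 2664 kg/m³ × 9.8 m/s² × 37451 m = 9.777×10^8 Pa = 977.7 MPa
Total = 41.85 + 27.18 + 7.415 + 977.7 = 1054.2 MPa
Pore pressure P_p = 1030 kg/m³ × 9.8 m/s² × 40667 m = 4.105×10^8 Pa = 410.5 MPa
Effective stress σ' = σ_v − P_p = 1054 − 410.5 = 643.69 MPa = 6436.9 bar

6400 bar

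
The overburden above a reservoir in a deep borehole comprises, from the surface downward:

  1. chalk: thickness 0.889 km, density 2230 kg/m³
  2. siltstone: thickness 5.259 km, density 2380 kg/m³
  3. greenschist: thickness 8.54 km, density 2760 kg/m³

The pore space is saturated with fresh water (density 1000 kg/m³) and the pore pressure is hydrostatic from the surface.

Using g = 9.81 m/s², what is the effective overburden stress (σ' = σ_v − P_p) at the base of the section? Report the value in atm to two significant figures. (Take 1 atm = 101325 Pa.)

Overburden (lithostatic) stress σ_v:
chalk: 2230 kg/m³ × 9.81 m/s² × 889 m = 1.945×10^7 Pa = 19.45 MPa
siltstone: 2380 kg/m³ × 9.81 m/s² × 5259 m = 1.228×10^8 Pa = 122.8 MPa
greenschist: 2760 kg/m³ × 9.81 m/s² × 8540 m = 2.312×10^8 Pa = 231.2 MPa
Total = 19.45 + 122.8 + 231.2 = 373.46 MPa
Pore pressure P_p = 1000 kg/m³ × 9.81 m/s² × 14688 m = 1.441×10^8 Pa = 144.1 MPa
Effective stress σ' = σ_v − P_p = 373.5 − 144.1 = 229.37 MPa = 2263.7 atm

2300 atm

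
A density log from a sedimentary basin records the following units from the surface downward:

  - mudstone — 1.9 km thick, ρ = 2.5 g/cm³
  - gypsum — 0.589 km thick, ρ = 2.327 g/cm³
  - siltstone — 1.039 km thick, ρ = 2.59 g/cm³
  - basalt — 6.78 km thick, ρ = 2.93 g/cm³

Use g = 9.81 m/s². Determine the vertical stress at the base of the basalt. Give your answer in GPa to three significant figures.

0.281 GPa

mudstone: 2500 kg/m³ × 9.81 m/s² × 1900 m = 4.660×10^7 Pa = 0.04660 GPa
gypsum: 2327 kg/m³ × 9.81 m/s² × 589 m = 1.345×10^7 Pa = 0.01345 GPa
siltstone: 2590 kg/m³ × 9.81 m/s² × 1039 m = 2.640×10^7 Pa = 0.02640 GPa
basalt: 2930 kg/m³ × 9.81 m/s² × 6780 m = 1.949×10^8 Pa = 0.1949 GPa
Total = 0.04660 + 0.01345 + 0.02640 + 0.1949 = 0.28132 GPa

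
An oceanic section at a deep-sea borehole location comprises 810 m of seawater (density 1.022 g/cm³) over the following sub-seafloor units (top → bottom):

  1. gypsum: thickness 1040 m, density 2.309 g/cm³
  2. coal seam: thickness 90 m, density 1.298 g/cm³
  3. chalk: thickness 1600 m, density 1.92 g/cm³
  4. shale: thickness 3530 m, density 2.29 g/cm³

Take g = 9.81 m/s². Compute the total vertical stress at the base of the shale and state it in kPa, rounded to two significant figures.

seawater: 1022 kg/m³ × 9.81 m/s² × 810 m = 8.121×10^6 Pa = 8121 kPa
gypsum: 2309 kg/m³ × 9.81 m/s² × 1040 m = 2.356×10^7 Pa = 23557 kPa
coal seam: 1298 kg/m³ × 9.81 m/s² × 90 m = 1.146×10^6 Pa = 1146 kPa
chalk: 1920 kg/m³ × 9.81 m/s² × 1600 m = 3.014×10^7 Pa = 30136 kPa
shale: 2290 kg/m³ × 9.81 m/s² × 3530 m = 7.930×10^7 Pa = 79301 kPa
Total = 8121 + 23557 + 1146 + 30136 + 79301 = 1.4226×10^5 kPa

140000 kPa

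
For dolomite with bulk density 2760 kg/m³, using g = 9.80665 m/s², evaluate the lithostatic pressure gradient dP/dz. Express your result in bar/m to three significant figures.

0.271 bar/m

dP/dz = ρg = 2760 kg/m³ × 9.80665 m/s² = 27066 Pa/m
= 27066 Pa/m × (1 bar/m / 1.0000×10^5 Pa/m) = 0.27066 bar/m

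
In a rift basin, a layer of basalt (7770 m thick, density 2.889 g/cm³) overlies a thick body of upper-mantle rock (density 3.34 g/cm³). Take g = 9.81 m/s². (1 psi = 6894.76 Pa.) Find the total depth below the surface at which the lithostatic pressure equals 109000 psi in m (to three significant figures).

24000 m

Pressure at base of upper layers: 2889×9.81×7770 = 2.202×10^8 Pa = 31939 psi
Remaining pressure to be supplied by upper-mantle rock: 7.515×10^8 − 2.202×10^8 = 5.313×10^8 Pa
Additional depth in upper-mantle rock = 5.313×10^8 Pa / (3340 kg/m³ × 9.81 m/s²) = 16216 m
Total depth = 7770 m + 16216 m = 23986 m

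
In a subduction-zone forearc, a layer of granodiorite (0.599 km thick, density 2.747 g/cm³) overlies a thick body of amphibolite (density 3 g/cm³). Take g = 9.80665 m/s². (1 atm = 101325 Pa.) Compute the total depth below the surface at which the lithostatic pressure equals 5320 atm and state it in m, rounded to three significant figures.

Pressure at base of upper layers: 2747×9.80665×599 = 1.614×10^7 Pa = 159.3 atm
Remaining pressure to be supplied by amphibolite: 5.390×10^8 − 1.614×10^7 = 5.229×10^8 Pa
Additional depth in amphibolite = 5.229×10^8 Pa / (3000 kg/m³ × 9.80665 m/s²) = 17774 m
Total depth = 599 m + 17774 m = 18373 m

18400 m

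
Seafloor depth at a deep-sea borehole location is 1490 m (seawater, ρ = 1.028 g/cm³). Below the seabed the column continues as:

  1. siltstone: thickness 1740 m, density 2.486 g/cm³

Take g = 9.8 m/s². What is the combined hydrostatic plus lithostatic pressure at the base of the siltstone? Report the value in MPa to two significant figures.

seawater: 1028 kg/m³ × 9.8 m/s² × 1490 m = 1.501×10^7 Pa = 15.01 MPa
siltstone: 2486 kg/m³ × 9.8 m/s² × 1740 m = 4.239×10^7 Pa = 42.39 MPa
Total = 15.01 + 42.39 = 57.402 MPa

57 MPa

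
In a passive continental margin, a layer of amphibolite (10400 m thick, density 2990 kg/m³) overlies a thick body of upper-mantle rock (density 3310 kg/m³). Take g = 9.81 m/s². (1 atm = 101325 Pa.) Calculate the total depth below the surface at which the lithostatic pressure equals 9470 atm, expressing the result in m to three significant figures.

30600 m

Pressure at base of upper layers: 2990×9.81×10400 = 3.051×10^8 Pa = 3011 atm
Remaining pressure to be supplied by upper-mantle rock: 9.595×10^8 − 3.051×10^8 = 6.545×10^8 Pa
Additional depth in upper-mantle rock = 6.545×10^8 Pa / (3310 kg/m³ × 9.81 m/s²) = 20156 m
Total depth = 10400 m + 20156 m = 30556 m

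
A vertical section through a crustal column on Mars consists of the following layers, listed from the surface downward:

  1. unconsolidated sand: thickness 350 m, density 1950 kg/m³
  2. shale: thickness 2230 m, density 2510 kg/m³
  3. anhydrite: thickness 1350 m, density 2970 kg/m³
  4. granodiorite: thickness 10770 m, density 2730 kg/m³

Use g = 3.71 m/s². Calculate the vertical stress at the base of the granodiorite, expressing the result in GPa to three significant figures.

unconsolidated sand: 1950 kg/m³ × 3.71 m/s² × 350 m = 2.532×10^6 Pa = 2.532×10^-3 GPa
shale: 2510 kg/m³ × 3.71 m/s² × 2230 m = 2.077×10^7 Pa = 0.02077 GPa
anhydrite: 2970 kg/m³ × 3.71 m/s² × 1350 m = 1.488×10^7 Pa = 0.01488 GPa
granodiorite: 2730 kg/m³ × 3.71 m/s² × 10770 m = 1.091×10^8 Pa = 0.1091 GPa
Total = 2.532×10^-3 + 0.02077 + 0.01488 + 0.1091 = 0.14726 GPa

0.147 GPa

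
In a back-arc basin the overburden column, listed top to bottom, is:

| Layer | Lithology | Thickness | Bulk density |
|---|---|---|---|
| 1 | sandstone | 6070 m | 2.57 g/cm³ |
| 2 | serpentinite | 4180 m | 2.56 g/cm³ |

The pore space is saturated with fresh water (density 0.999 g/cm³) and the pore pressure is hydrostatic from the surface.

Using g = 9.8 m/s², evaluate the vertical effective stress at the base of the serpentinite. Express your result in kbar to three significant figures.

1.57 kbar

Overburden (lithostatic) stress σ_v:
sandstone: 2570 kg/m³ × 9.8 m/s² × 6070 m = 1.529×10^8 Pa = 152.9 MPa
serpentinite: 2560 kg/m³ × 9.8 m/s² × 4180 m = 1.049×10^8 Pa = 104.9 MPa
Total = 152.9 + 104.9 = 257.75 MPa
Pore pressure P_p = 999 kg/m³ × 9.8 m/s² × 10250 m = 1.003×10^8 Pa = 100.3 MPa
Effective stress σ' = σ_v − P_p = 257.7 − 100.3 = 157.40 MPa = 1.5740 kbar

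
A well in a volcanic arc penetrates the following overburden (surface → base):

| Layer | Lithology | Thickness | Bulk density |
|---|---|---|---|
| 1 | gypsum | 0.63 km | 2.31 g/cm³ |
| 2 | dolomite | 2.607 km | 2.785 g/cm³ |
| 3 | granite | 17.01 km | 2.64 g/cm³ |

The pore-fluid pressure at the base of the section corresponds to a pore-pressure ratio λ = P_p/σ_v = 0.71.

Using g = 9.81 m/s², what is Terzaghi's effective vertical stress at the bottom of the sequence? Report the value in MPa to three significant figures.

Overburden (lithostatic) stress σ_v:
gypsum: 2310 kg/m³ × 9.81 m/s² × 630 m = 1.428×10^7 Pa = 14.28 MPa
dolomite: 2785 kg/m³ × 9.81 m/s² × 2607 m = 7.123×10^7 Pa = 71.23 MPa
granite: 2640 kg/m³ × 9.81 m/s² × 17010 m = 4.405×10^8 Pa = 440.5 MPa
Total = 14.28 + 71.23 + 440.5 = 526.03 MPa
Pore pressure P_p = λ·σ_v = 0.71 × 526.0 MPa = 373.5 MPa
Effective stress σ' = σ_v − P_p = 526.0 − 373.5 = 152.55 MPa

153 MPa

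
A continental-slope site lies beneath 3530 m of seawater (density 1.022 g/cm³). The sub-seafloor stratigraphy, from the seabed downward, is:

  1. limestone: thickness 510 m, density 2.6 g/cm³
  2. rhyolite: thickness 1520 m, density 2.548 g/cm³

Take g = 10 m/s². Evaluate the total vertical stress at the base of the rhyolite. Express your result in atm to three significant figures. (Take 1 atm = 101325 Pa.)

seawater: 1022 kg/m³ × 10 m/s² × 3530 m = 3.608×10^7 Pa = 356.0 atm
limestone: 2600 kg/m³ × 10 m/s² × 510 m = 1.326×10^7 Pa = 130.9 atm
rhyolite: 2548 kg/m³ × 10 m/s² × 1520 m = 3.873×10^7 Pa = 382.2 atm
Total = 356.0 + 130.9 + 382.2 = 869.15 atm

869 atm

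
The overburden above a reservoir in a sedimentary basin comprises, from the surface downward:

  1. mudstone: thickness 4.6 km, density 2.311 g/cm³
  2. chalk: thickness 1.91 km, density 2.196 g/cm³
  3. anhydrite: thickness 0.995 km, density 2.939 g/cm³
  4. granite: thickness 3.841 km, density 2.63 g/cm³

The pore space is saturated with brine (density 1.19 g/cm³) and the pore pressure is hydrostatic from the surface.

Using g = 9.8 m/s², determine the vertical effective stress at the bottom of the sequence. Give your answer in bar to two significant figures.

1400 bar

Overburden (lithostatic) stress σ_v:
mudstone: 2311 kg/m³ × 9.8 m/s² × 4600 m = 1.042×10^8 Pa = 104.2 MPa
chalk: 2196 kg/m³ × 9.8 m/s² × 1910 m = 4.110×10^7 Pa = 41.10 MPa
anhydrite: 2939 kg/m³ × 9.8 m/s² × 995 m = 2.866×10^7 Pa = 28.66 MPa
granite: 2630 kg/m³ × 9.8 m/s² × 3841 m = 9.900×10^7 Pa = 99.00 MPa
Total = 104.2 + 41.10 + 28.66 + 99.00 = 272.94 MPa
Pore pressure P_p = 1190 kg/m³ × 9.8 m/s² × 11346 m = 1.323×10^8 Pa = 132.3 MPa
Effective stress σ' = σ_v − P_p = 272.9 − 132.3 = 140.62 MPa = 1406.2 bar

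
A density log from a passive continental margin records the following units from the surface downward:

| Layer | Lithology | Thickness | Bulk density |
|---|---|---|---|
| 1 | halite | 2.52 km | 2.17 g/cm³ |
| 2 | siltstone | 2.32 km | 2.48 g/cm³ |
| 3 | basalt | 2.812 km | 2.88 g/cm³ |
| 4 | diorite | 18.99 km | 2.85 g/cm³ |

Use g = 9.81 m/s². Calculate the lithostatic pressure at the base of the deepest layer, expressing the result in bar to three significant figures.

halite: 2170 kg/m³ × 9.81 m/s² × 2520 m = 5.365×10^7 Pa = 536.5 bar
siltstone: 2480 kg/m³ × 9.81 m/s² × 2320 m = 5.644×10^7 Pa = 564.4 bar
basalt: 2880 kg/m³ × 9.81 m/s² × 2812 m = 7.945×10^7 Pa = 794.5 bar
diorite: 2850 kg/m³ × 9.81 m/s² × 18990 m = 5.309×10^8 Pa = 5309 bar
Total = 536.5 + 564.4 + 794.5 + 5309 = 7204.7 bar

7200 bar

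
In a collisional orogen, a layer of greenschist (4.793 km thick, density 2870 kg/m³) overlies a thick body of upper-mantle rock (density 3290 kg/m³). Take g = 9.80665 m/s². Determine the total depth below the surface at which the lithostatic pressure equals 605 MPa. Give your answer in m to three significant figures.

19400 m

Pressure at base of upper layers: 2870×9.80665×4793 = 1.349×10^8 Pa = 134.9 MPa
Remaining pressure to be supplied by upper-mantle rock: 6.050×10^8 − 1.349×10^8 = 4.701×10^8 Pa
Additional depth in upper-mantle rock = 4.701×10^8 Pa / (3290 kg/m³ × 9.80665 m/s²) = 14570 m
Total depth = 4793 m + 14570 m = 19363 m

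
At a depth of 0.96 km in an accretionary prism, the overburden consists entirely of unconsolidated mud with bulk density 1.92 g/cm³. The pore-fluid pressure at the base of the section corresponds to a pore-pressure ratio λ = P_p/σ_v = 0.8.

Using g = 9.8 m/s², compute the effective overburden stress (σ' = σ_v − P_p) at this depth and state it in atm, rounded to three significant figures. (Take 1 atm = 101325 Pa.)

Overburden (lithostatic) stress σ_v:
unconsolidated mud: 1920 kg/m³ × 9.8 m/s² × 960 m = 1.806×10^7 Pa = 18.06 MPa
Pore pressure P_p = λ·σ_v = 0.8 × 18.06 MPa = 14.45 MPa
Effective stress σ' = σ_v − P_p = 18.06 − 14.45 = 3.6127 MPa = 35.654 atm

35.7 atm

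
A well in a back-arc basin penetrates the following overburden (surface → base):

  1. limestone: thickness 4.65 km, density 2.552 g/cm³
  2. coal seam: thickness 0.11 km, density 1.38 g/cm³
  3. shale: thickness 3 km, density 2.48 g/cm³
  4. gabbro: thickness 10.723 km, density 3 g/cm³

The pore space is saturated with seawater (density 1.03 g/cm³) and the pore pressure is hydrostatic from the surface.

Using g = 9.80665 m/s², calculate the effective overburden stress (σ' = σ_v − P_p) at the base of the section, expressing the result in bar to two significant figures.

3200 bar

Overburden (lithostatic) stress σ_v:
limestone: 2552 kg/m³ × 9.80665 m/s² × 4650 m = 1.164×10^8 Pa = 116.4 MPa
coal seam: 1380 kg/m³ × 9.80665 m/s² × 110 m = 1.489×10^6 Pa = 1.489 MPa
shale: 2480 kg/m³ × 9.80665 m/s² × 3000 m = 7.296×10^7 Pa = 72.96 MPa
gabbro: 3000 kg/m³ × 9.80665 m/s² × 10723 m = 3.155×10^8 Pa = 315.5 MPa
Total = 116.4 + 1.489 + 72.96 + 315.5 = 506.29 MPa
Pore pressure P_p = 1030 kg/m³ × 9.80665 m/s² × 18483 m = 1.867×10^8 Pa = 186.7 MPa
Effective stress σ' = σ_v − P_p = 506.3 − 186.7 = 319.60 MPa = 3196.0 bar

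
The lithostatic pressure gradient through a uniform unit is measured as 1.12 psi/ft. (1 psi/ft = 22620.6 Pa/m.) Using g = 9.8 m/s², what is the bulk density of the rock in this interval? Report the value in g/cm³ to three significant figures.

ρ = (dP/dz)/g = 1.12 psi/ft / 9.8 m/s² = 25335 Pa/m / 9.8 m/s² = 2585.2 kg/m³
= 2.585 g/cm³

2.59 g/cm³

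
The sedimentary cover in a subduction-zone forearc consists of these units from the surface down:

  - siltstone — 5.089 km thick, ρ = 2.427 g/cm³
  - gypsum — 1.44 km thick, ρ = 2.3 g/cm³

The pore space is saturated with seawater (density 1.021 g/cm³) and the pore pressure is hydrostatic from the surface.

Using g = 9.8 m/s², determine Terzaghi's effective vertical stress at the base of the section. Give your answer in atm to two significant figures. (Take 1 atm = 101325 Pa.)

Overburden (lithostatic) stress σ_v:
siltstone: 2427 kg/m³ × 9.8 m/s² × 5089 m = 1.210×10^8 Pa = 121.0 MPa
gypsum: 2300 kg/m³ × 9.8 m/s² × 1440 m = 3.246×10^7 Pa = 32.46 MPa
Total = 121.0 + 32.46 = 153.50 MPa
Pore pressure P_p = 1021 kg/m³ × 9.8 m/s² × 6529 m = 6.533×10^7 Pa = 65.33 MPa
Effective stress σ' = σ_v − P_p = 153.5 − 65.33 = 88.170 MPa = 870.17 atm

870 atm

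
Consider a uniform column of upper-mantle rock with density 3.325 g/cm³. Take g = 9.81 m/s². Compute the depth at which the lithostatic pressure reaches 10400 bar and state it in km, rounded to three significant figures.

h = P/(ρg) = 10400 bar / (3325 kg/m³ × 9.81 m/s²) = 1.040×10^9 Pa / 32618 Pa/m = 31884 m
= 31.884 km

31.9 km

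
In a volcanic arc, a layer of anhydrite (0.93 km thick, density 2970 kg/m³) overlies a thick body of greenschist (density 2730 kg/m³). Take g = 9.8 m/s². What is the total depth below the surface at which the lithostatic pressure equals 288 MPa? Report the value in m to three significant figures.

10700 m

Pressure at base of upper layers: 2970×9.8×930 = 2.707×10^7 Pa = 27.07 MPa
Remaining pressure to be supplied by greenschist: 2.880×10^8 − 2.707×10^7 = 2.609×10^8 Pa
Additional depth in greenschist = 2.609×10^8 Pa / (2730 kg/m³ × 9.8 m/s²) = 9753.0 m
Total depth = 930 m + 9753.0 m = 10683 m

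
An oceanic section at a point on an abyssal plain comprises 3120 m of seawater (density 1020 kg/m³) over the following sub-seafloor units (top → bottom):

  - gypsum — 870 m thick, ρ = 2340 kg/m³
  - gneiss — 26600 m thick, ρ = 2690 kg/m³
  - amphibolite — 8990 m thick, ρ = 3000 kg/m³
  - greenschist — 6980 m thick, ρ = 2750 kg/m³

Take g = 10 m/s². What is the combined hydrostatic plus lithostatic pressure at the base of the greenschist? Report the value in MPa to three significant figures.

1230 MPa

seawater: 1020 kg/m³ × 10 m/s² × 3120 m = 3.182×10^7 Pa = 31.82 MPa
gypsum: 2340 kg/m³ × 10 m/s² × 870 m = 2.036×10^7 Pa = 20.36 MPa
gneiss: 2690 kg/m³ × 10 m/s² × 26600 m = 7.155×10^8 Pa = 715.5 MPa
amphibolite: 3000 kg/m³ × 10 m/s² × 8990 m = 2.697×10^8 Pa = 269.7 MPa
greenschist: 2750 kg/m³ × 10 m/s² × 6980 m = 1.919×10^8 Pa = 191.9 MPa
Total = 31.82 + 20.36 + 715.5 + 269.7 + 191.9 = 1229.4 MPa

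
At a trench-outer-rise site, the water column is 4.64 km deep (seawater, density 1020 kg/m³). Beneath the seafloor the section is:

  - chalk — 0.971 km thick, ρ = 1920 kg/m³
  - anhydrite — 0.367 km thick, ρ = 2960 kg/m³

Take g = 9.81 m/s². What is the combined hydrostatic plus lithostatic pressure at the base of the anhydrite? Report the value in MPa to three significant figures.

seawater: 1020 kg/m³ × 9.81 m/s² × 4640 m = 4.643×10^7 Pa = 46.43 MPa
chalk: 1920 kg/m³ × 9.81 m/s² × 971 m = 1.829×10^7 Pa = 18.29 MPa
anhydrite: 2960 kg/m³ × 9.81 m/s² × 367 m = 1.066×10^7 Pa = 10.66 MPa
Total = 46.43 + 18.29 + 10.66 = 75.375 MPa

75.4 MPa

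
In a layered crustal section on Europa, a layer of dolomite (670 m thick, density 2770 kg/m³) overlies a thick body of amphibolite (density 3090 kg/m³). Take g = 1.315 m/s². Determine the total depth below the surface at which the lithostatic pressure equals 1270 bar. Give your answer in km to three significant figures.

31.3 km

Pressure at base of upper layers: 2770×1.315×670 = 2.441×10^6 Pa = 24.41 bar
Remaining pressure to be supplied by amphibolite: 1.270×10^8 − 2.441×10^6 = 1.246×10^8 Pa
Additional depth in amphibolite = 1.246×10^8 Pa / (3090 kg/m³ × 1.315 m/s²) = 30654 m
Total depth = 670 m + 30654 m = 31324 m
= 31.324 km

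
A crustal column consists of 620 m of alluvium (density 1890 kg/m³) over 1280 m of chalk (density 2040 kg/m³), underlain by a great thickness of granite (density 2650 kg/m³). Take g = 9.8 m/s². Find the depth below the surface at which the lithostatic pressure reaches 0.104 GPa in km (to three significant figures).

4.48 km

Pressure at base of upper layers: 1890×9.8×620 + 2040×9.8×1280 = 3.707×10^7 Pa = 0.03707 GPa
Remaining pressure to be supplied by granite: 1.040×10^8 − 3.707×10^7 = 6.693×10^7 Pa
Additional depth in granite = 6.693×10^7 Pa / (2650 kg/m³ × 9.8 m/s²) = 2577.1 m
Total depth = 1900 m + 2577.1 m = 4477.1 m
= 4.4771 km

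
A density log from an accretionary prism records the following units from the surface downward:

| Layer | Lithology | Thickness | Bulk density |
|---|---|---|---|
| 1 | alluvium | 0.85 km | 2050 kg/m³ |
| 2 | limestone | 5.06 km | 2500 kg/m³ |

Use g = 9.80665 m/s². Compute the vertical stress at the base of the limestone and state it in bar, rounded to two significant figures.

1400 bar

alluvium: 2050 kg/m³ × 9.80665 m/s² × 850 m = 1.709×10^7 Pa = 170.9 bar
limestone: 2500 kg/m³ × 9.80665 m/s² × 5060 m = 1.241×10^8 Pa = 1241 bar
Total = 170.9 + 1241 = 1411.4 bar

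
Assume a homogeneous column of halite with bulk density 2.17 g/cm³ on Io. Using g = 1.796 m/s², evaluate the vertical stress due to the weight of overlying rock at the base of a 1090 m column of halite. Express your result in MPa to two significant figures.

halite: 2170 kg/m³ × 1.796 m/s² × 1090 m = 4.248×10^6 Pa = 4.248 MPa

4.2 MPa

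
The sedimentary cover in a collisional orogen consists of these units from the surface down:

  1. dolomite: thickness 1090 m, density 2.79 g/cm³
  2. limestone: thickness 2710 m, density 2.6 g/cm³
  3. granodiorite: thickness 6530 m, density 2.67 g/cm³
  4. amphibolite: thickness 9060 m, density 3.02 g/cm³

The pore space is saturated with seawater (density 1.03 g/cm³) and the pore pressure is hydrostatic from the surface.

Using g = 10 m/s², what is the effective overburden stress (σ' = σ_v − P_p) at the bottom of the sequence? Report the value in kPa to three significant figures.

349000 kPa

Overburden (lithostatic) stress σ_v:
dolomite: 2790 kg/m³ × 10 m/s² × 1090 m = 3.041×10^7 Pa = 30.41 MPa
limestone: 2600 kg/m³ × 10 m/s² × 2710 m = 7.046×10^7 Pa = 70.46 MPa
granodiorite: 2670 kg/m³ × 10 m/s² × 6530 m = 1.744×10^8 Pa = 174.4 MPa
amphibolite: 3020 kg/m³ × 10 m/s² × 9060 m = 2.736×10^8 Pa = 273.6 MPa
Total = 30.41 + 70.46 + 174.4 + 273.6 = 548.83 MPa
Pore pressure P_p = 1030 kg/m³ × 10 m/s² × 19390 m = 1.997×10^8 Pa = 199.7 MPa
Effective stress σ' = σ_v − P_p = 548.8 − 199.7 = 349.12 MPa = 3.4912×10^5 kPa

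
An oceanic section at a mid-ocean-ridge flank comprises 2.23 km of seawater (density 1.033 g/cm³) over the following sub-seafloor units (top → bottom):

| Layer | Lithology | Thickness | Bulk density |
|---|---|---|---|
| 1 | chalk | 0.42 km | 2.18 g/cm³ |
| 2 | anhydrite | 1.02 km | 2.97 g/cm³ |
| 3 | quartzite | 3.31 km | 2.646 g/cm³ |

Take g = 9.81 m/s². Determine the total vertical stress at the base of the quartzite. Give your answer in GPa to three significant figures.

0.147 GPa

seawater: 1033 kg/m³ × 9.81 m/s² × 2230 m = 2.260×10^7 Pa = 0.02260 GPa
chalk: 2180 kg/m³ × 9.81 m/s² × 420 m = 8.982×10^6 Pa = 8.982×10^-3 GPa
anhydrite: 2970 kg/m³ × 9.81 m/s² × 1020 m = 2.972×10^7 Pa = 0.02972 GPa
quartzite: 2646 kg/m³ × 9.81 m/s² × 3310 m = 8.592×10^7 Pa = 0.08592 GPa
Total = 0.02260 + 8.982×10^-3 + 0.02972 + 0.08592 = 0.14722 GPa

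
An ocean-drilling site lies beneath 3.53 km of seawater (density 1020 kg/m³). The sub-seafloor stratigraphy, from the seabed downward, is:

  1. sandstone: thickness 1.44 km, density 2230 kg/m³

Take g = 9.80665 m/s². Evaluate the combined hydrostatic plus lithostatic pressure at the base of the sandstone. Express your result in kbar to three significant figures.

seawater: 1020 kg/m³ × 9.80665 m/s² × 3530 m = 3.531×10^7 Pa = 0.3531 kbar
sandstone: 2230 kg/m³ × 9.80665 m/s² × 1440 m = 3.149×10^7 Pa = 0.3149 kbar
Total = 0.3531 + 0.3149 = 0.66801 kbar

0.668 kbar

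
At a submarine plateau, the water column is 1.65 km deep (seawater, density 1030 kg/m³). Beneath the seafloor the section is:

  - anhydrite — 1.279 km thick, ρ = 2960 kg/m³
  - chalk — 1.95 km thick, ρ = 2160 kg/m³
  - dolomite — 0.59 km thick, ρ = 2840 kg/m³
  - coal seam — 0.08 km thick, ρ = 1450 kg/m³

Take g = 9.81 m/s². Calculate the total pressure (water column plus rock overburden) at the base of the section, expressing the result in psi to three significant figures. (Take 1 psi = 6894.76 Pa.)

seawater: 1030 kg/m³ × 9.81 m/s² × 1650 m = 1.667×10^7 Pa = 2418 psi
anhydrite: 2960 kg/m³ × 9.81 m/s² × 1279 m = 3.714×10^7 Pa = 5387 psi
chalk: 2160 kg/m³ × 9.81 m/s² × 1950 m = 4.132×10^7 Pa = 5993 psi
dolomite: 2840 kg/m³ × 9.81 m/s² × 590 m = 1.644×10^7 Pa = 2384 psi
coal seam: 1450 kg/m³ × 9.81 m/s² × 80 m = 1.138×10^6 Pa = 165.0 psi
Total = 2418 + 5387 + 5993 + 2384 + 165.0 = 16347 psi

16300 psi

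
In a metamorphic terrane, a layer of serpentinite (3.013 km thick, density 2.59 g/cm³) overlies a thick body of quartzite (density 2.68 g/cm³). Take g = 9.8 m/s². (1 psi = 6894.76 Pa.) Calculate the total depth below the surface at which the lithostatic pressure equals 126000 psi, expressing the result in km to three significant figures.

33.2 km

Pressure at base of upper layers: 2590×9.8×3013 = 7.648×10^7 Pa = 11092 psi
Remaining pressure to be supplied by quartzite: 8.687×10^8 − 7.648×10^7 = 7.923×10^8 Pa
Additional depth in quartzite = 7.923×10^8 Pa / (2680 kg/m³ × 9.8 m/s²) = 30165 m
Total depth = 3013 m + 30165 m = 33178 m
= 33.178 km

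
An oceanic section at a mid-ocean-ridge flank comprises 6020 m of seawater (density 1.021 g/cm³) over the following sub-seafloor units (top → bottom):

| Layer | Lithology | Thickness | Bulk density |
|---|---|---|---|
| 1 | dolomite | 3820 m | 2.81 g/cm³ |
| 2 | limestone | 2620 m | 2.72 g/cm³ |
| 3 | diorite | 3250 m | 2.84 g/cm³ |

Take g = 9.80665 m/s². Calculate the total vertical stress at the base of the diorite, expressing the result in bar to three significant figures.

3260 bar

seawater: 1021 kg/m³ × 9.80665 m/s² × 6020 m = 6.028×10^7 Pa = 602.8 bar
dolomite: 2810 kg/m³ × 9.80665 m/s² × 3820 m = 1.053×10^8 Pa = 1053 bar
limestone: 2720 kg/m³ × 9.80665 m/s² × 2620 m = 6.989×10^7 Pa = 698.9 bar
diorite: 2840 kg/m³ × 9.80665 m/s² × 3250 m = 9.052×10^7 Pa = 905.2 bar
Total = 602.8 + 1053 + 698.9 + 905.2 = 3259.4 bar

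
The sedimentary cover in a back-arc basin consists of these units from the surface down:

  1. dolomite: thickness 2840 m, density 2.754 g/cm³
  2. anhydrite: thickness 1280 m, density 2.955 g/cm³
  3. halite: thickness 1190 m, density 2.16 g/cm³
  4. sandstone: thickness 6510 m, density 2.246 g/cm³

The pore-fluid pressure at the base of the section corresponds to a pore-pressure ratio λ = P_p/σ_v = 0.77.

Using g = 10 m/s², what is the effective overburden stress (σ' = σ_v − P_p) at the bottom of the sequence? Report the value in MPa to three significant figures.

66.2 MPa

Overburden (lithostatic) stress σ_v:
dolomite: 2754 kg/m³ × 10 m/s² × 2840 m = 7.821×10^7 Pa = 78.21 MPa
anhydrite: 2955 kg/m³ × 10 m/s² × 1280 m = 3.782×10^7 Pa = 37.82 MPa
halite: 2160 kg/m³ × 10 m/s² × 1190 m = 2.570×10^7 Pa = 25.70 MPa
sandstone: 2246 kg/m³ × 10 m/s² × 6510 m = 1.462×10^8 Pa = 146.2 MPa
Total = 78.21 + 37.82 + 25.70 + 146.2 = 287.96 MPa
Pore pressure P_p = λ·σ_v = 0.77 × 288.0 MPa = 221.7 MPa
Effective stress σ' = σ_v − P_p = 288.0 − 221.7 = 66.230 MPa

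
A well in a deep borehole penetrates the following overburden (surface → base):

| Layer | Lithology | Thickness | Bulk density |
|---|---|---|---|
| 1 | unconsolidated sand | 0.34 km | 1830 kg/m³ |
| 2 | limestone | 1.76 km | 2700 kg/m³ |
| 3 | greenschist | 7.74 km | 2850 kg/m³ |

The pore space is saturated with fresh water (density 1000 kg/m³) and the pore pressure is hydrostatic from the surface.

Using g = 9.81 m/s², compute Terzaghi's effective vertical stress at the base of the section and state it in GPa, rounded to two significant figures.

Overburden (lithostatic) stress σ_v:
unconsolidated sand: 1830 kg/m³ × 9.81 m/s² × 340 m = 6.104×10^6 Pa = 6.104 MPa
limestone: 2700 kg/m³ × 9.81 m/s² × 1760 m = 4.662×10^7 Pa = 46.62 MPa
greenschist: 2850 kg/m³ × 9.81 m/s² × 7740 m = 2.164×10^8 Pa = 216.4 MPa
Total = 6.104 + 46.62 + 216.4 = 269.12 MPa
Pore pressure P_p = 1000 kg/m³ × 9.81 m/s² × 9840 m = 9.653×10^7 Pa = 96.53 MPa
Effective stress σ' = σ_v − P_p = 269.1 − 96.53 = 172.59 MPa = 0.17259 GPa

0.17 GPa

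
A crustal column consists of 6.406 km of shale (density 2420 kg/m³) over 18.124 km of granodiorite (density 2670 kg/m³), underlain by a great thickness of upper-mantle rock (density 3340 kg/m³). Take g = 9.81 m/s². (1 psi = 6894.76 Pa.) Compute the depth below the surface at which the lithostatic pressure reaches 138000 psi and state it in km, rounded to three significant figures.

34.4 km

Pressure at base of upper layers: 2420×9.81×6406 + 2670×9.81×18124 = 6.268×10^8 Pa = 90909 psi
Remaining pressure to be supplied by upper-mantle rock: 9.515×10^8 − 6.268×10^8 = 3.247×10^8 Pa
Additional depth in upper-mantle rock = 3.247×10^8 Pa / (3340 kg/m³ × 9.81 m/s²) = 9909.2 m
Total depth = 24530 m + 9909.2 m = 34439 m
= 34.439 km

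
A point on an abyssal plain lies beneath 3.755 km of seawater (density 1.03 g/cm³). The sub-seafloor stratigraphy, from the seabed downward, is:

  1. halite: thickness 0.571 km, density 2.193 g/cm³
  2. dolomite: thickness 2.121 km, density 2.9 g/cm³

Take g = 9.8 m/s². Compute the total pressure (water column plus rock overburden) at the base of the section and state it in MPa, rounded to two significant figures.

110 MPa

seawater: 1030 kg/m³ × 9.8 m/s² × 3755 m = 3.790×10^7 Pa = 37.90 MPa
halite: 2193 kg/m³ × 9.8 m/s² × 571 m = 1.227×10^7 Pa = 12.27 MPa
dolomite: 2900 kg/m³ × 9.8 m/s² × 2121 m = 6.028×10^7 Pa = 60.28 MPa
Total = 37.90 + 12.27 + 60.28 = 110.45 MPa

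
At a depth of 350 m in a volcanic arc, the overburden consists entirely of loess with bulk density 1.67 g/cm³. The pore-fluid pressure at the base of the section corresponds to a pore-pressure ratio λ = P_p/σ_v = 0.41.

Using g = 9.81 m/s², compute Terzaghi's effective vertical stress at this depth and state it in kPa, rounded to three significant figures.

Overburden (lithostatic) stress σ_v:
loess: 1670 kg/m³ × 9.81 m/s² × 350 m = 5.734×10^6 Pa = 5.734 MPa
Pore pressure P_p = λ·σ_v = 0.41 × 5.734 MPa = 2.351 MPa
Effective stress σ' = σ_v − P_p = 5.734 − 2.351 = 3.3830 MPa = 3383.0 kPa

3380 kPa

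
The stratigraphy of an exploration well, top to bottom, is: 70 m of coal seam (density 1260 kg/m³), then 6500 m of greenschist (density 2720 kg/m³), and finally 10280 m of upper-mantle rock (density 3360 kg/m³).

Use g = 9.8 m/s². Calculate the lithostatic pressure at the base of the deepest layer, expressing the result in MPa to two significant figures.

coal seam: 1260 kg/m³ × 9.8 m/s² × 70 m = 8.644×10^5 Pa = 0.8644 MPa
greenschist: 2720 kg/m³ × 9.8 m/s² × 6500 m = 1.733×10^8 Pa = 173.3 MPa
upper-mantle rock: 3360 kg/m³ × 9.8 m/s² × 10280 m = 3.385×10^8 Pa = 338.5 MPa
Total = 0.8644 + 173.3 + 338.5 = 512.63 MPa

510 MPa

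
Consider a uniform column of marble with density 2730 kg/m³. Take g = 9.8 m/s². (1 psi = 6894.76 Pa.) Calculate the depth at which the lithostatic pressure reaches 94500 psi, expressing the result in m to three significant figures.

h = P/(ρg) = 94500 psi / (2730 kg/m³ × 9.8 m/s²) = 6.516×10^8 Pa / 26754 Pa/m = 24354 m

24400 m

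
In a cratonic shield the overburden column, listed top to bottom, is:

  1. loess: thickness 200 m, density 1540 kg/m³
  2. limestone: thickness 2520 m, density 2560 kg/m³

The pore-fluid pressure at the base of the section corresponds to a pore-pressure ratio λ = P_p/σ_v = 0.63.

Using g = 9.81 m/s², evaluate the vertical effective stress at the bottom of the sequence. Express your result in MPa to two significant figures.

Overburden (lithostatic) stress σ_v:
loess: 1540 kg/m³ × 9.81 m/s² × 200 m = 3.021×10^6 Pa = 3.021 MPa
limestone: 2560 kg/m³ × 9.81 m/s² × 2520 m = 6.329×10^7 Pa = 63.29 MPa
Total = 3.021 + 63.29 = 66.308 MPa
Pore pressure P_p = λ·σ_v = 0.63 × 66.31 MPa = 41.77 MPa
Effective stress σ' = σ_v − P_p = 66.31 − 41.77 = 24.534 MPa

25 MPa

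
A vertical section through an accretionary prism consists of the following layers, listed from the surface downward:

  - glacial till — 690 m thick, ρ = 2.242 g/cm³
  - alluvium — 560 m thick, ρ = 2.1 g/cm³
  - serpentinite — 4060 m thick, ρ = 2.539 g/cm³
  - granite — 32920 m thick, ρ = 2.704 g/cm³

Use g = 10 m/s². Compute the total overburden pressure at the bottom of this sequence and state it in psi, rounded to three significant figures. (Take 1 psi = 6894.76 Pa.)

glacial till: 2242 kg/m³ × 10 m/s² × 690 m = 1.547×10^7 Pa = 2244 psi
alluvium: 2100 kg/m³ × 10 m/s² × 560 m = 1.176×10^7 Pa = 1706 psi
serpentinite: 2539 kg/m³ × 10 m/s² × 4060 m = 1.031×10^8 Pa = 14951 psi
granite: 2704 kg/m³ × 10 m/s² × 32920 m = 8.902×10^8 Pa = 1.291×10^5 psi
Total = 2244 + 1706 + 14951 + 1.291×10^5 = 1.4801×10^5 psi

148000 psi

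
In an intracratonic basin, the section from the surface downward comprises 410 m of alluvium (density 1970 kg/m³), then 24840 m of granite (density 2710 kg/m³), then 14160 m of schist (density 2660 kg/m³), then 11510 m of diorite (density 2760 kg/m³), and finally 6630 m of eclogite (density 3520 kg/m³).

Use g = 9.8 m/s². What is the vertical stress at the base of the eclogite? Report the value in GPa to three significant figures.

alluvium: 1970 kg/m³ × 9.8 m/s² × 410 m = 7.915×10^6 Pa = 7.915×10^-3 GPa
granite: 2710 kg/m³ × 9.8 m/s² × 24840 m = 6.597×10^8 Pa = 0.6597 GPa
schist: 2660 kg/m³ × 9.8 m/s² × 14160 m = 3.691×10^8 Pa = 0.3691 GPa
diorite: 2760 kg/m³ × 9.8 m/s² × 11510 m = 3.113×10^8 Pa = 0.3113 GPa
eclogite: 3520 kg/m³ × 9.8 m/s² × 6630 m = 2.287×10^8 Pa = 0.2287 GPa
Total = 7.915×10^-3 + 0.6597 + 0.3691 + 0.3113 + 0.2287 = 1.5768 GPa

1.58 GPa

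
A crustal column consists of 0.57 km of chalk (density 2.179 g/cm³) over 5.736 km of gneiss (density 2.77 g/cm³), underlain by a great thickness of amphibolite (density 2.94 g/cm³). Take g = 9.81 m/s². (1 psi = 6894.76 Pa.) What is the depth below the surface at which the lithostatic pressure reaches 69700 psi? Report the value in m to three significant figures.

17100 m

Pressure at base of upper layers: 2179×9.81×570 + 2770×9.81×5736 = 1.681×10^8 Pa = 24374 psi
Remaining pressure to be supplied by amphibolite: 4.806×10^8 − 1.681×10^8 = 3.125×10^8 Pa
Additional depth in amphibolite = 3.125×10^8 Pa / (2940 kg/m³ × 9.81 m/s²) = 10836 m
Total depth = 6306 m + 10836 m = 17142 m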